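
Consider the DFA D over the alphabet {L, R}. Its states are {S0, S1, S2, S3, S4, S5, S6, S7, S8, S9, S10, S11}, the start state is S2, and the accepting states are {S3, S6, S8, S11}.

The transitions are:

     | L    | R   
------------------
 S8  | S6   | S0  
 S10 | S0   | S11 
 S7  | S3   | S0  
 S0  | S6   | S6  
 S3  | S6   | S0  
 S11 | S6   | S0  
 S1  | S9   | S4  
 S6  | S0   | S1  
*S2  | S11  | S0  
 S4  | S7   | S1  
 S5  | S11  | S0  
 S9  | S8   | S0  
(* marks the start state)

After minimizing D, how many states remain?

5

First remove the unreachable states {S5,S10}; 10 states remain.
Start with accepting vs non-accepting: {S3,S6,S8,S11} | {S0,S1,S2,S4,S7,S9}.
On input L, block {S3,S6,S8,S11} splits into {S3,S8,S11} and {S6}.
Split {S0,S1,S2,S4,S7,S9} by δ(·,L) → {S2,S7,S9} and {S1,S4} and {S0}.
Stable partition: {S3,S8,S11} | {S2,S7,S9} | {S6} | {S1,S4} | {S0} — 5 equivalence classes.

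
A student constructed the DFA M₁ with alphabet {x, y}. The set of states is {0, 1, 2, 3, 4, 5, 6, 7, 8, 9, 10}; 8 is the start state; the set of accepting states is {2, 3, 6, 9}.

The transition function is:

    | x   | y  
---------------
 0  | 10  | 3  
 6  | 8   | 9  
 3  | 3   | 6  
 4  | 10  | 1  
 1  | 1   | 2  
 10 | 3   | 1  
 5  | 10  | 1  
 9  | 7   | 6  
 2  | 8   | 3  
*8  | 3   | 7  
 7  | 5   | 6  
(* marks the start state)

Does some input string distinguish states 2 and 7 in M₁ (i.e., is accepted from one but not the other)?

Yes

Reachable states from the start: {1,2,3,5,6,7,8,9,10}. Unreachable: {0,4} — drop them.
P0 = {2,3,6,9} | {1,5,7,8,10}.
On input x, block {2,3,6,9} splits into {2,6,9} and {3}.
On input y, block {2,6,9} splits into {6,9} and {2}.
Split {1,5,7,8,10} by δ(·,x) → {1,5,7} and {8,10}.
On input x, block {6,9} splits into {6} and {9}.
Split {1,5,7} by δ(·,x) → {1,7} and {5}.
On input x, block {1,7} splits into {1} and {7}.
Split {8,10} by δ(·,y) → {8} and {10}.
Stable partition: {6} | {1} | {3} | {2} | {8} | {9} | {5} | {7} | {10} — 9 equivalence classes.
2 and 7 end up in different blocks, so they are distinguishable. For instance, the string 'ε' is accepted from only 2.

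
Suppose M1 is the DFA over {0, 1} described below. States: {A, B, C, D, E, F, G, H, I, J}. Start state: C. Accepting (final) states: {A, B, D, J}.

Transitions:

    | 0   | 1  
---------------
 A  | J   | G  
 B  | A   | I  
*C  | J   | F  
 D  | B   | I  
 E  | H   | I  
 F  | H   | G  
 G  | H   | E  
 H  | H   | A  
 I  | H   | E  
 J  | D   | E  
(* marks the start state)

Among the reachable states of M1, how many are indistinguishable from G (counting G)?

4

P0 = {A,B,D,J} | {C,E,F,G,H,I}.
Refine {C,E,F,G,H,I} on symbol 0: members go to different blocks, giving {E,F,G,H,I} and {C}.
Refine {E,F,G,H,I} on symbol 1: members go to different blocks, giving {E,F,G,I} and {H}.
Stable partition: {A,B,D,J} | {E,F,G,I} | {C} | {H} — 4 equivalence classes.
The equivalence class containing G is {E,F,G,I}, of size 4.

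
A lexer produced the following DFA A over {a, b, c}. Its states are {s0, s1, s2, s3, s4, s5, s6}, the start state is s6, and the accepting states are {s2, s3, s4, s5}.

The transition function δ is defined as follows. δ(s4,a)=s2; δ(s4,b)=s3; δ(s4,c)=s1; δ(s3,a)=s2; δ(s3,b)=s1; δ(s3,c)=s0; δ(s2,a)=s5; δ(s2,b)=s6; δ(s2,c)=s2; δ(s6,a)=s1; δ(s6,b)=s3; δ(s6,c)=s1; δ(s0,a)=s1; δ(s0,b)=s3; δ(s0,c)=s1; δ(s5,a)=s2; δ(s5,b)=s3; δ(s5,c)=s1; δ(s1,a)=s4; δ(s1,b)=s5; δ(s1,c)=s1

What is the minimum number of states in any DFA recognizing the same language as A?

5

Start with accepting vs non-accepting: {s2,s3,s4,s5} | {s0,s1,s6}.
Refine {s2,s3,s4,s5} on symbol b: members go to different blocks, giving {s2,s3} and {s4,s5}.
Refine {s2,s3} on symbol a: members go to different blocks, giving {s2} and {s3}.
Split {s0,s1,s6} by δ(·,a) → {s0,s6} and {s1}.
No further refinement is possible. Final partition (5 blocks): {s2} | {s0,s6} | {s4,s5} | {s3} | {s1}.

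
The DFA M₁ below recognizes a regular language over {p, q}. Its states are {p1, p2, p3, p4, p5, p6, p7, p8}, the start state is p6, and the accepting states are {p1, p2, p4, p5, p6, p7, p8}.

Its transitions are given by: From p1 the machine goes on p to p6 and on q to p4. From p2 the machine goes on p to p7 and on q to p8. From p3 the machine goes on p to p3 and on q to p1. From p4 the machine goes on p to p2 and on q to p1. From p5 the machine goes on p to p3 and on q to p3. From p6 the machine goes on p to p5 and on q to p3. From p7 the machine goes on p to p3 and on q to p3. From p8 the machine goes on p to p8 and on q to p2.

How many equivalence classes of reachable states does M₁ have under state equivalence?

7

Initial partition by acceptance: {p1,p2,p4,p5,p6,p7,p8} | {p3}.
Split {p1,p2,p4,p5,p6,p7,p8} by δ(·,p) → {p1,p2,p4,p6,p8} and {p5,p7}.
On input p, block {p1,p2,p4,p6,p8} splits into {p1,p4,p8} and {p2,p6}.
Refine {p1,p4,p8} on symbol p: members go to different blocks, giving {p1,p4} and {p8}.
On input q, block {p2,p6} splits into {p2} and {p6}.
Split {p1,p4} by δ(·,p) → {p1} and {p4}.
Stable partition: {p1} | {p3} | {p5,p7} | {p2} | {p8} | {p6} | {p4} — 7 equivalence classes.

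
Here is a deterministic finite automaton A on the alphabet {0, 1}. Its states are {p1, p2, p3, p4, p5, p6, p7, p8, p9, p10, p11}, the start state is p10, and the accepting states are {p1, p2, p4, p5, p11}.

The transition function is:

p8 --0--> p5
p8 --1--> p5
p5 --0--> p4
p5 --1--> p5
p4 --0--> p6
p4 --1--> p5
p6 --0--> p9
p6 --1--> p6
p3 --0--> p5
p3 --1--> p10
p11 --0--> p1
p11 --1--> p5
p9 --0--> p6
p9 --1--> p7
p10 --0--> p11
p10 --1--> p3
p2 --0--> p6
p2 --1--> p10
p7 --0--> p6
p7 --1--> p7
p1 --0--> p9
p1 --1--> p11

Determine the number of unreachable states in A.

Starting at p10 and following transitions, the reachable set is {p1, p3, p4, p5, p6, p7, p9, p10, p11}. That leaves p2, p8 unreachable — 2 in total.

2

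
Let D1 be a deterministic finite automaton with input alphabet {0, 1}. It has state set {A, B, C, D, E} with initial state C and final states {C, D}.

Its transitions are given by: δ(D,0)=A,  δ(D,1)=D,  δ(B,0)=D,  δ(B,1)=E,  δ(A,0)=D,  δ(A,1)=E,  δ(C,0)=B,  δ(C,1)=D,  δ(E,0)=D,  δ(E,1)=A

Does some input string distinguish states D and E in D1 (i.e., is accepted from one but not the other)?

Start with accepting vs non-accepting: {C,D} | {A,B,E}.
The partition is now stable with 2 blocks: {C,D} | {A,B,E}.
D and E end up in different blocks, so they are distinguishable. For instance, the string 'ε' is accepted from only D.

Yes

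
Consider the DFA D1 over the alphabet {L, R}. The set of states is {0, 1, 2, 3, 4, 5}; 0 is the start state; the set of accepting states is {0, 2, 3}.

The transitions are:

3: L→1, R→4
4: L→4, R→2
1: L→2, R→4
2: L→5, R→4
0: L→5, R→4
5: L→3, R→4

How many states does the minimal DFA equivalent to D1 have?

Every state is reachable, so we keep all 6.
Initial partition by acceptance: {0,2,3} | {1,4,5}.
Refine {1,4,5} on symbol L: members go to different blocks, giving {1,5} and {4}.
Stable partition: {0,2,3} | {1,5} | {4} — 3 equivalence classes.

3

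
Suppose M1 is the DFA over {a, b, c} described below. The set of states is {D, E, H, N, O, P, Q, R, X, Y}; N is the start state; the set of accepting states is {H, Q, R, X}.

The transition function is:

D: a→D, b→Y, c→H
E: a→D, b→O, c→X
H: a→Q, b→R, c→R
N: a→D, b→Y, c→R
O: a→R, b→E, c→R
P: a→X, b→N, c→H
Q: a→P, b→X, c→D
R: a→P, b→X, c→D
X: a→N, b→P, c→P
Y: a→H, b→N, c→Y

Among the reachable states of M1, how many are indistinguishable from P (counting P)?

First remove the unreachable states {E,O}; 8 states remain.
P0 = {H,Q,R,X} | {D,N,P,Y}.
Refine {H,Q,R,X} on symbol a: members go to different blocks, giving {Q,R,X} and {H}.
On input b, block {Q,R,X} splits into {Q,R} and {X}.
Split {D,N,P,Y} by δ(·,a) → {D,N} and {P} and {Y}.
Refine {D,N} on symbol c: members go to different blocks, giving {N} and {D}.
The partition is now stable with 7 blocks: {Q,R} | {N} | {H} | {X} | {P} | {Y} | {D}.
State P belongs to the block {P}, which has 1 states.

1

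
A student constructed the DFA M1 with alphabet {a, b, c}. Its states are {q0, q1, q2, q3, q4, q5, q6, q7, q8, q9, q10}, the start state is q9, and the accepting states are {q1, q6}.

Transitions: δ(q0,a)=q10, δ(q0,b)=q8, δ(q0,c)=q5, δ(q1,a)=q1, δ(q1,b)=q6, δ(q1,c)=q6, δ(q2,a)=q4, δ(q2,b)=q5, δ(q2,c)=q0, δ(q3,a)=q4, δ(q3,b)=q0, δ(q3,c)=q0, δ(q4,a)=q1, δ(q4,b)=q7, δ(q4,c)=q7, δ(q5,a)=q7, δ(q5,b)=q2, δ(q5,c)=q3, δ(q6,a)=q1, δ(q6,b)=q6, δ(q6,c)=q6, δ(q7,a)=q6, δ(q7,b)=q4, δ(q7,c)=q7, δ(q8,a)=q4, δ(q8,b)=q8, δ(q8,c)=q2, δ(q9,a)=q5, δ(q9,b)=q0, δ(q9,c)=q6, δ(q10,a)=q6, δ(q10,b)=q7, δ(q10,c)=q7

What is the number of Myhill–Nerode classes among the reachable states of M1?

4

All states are reachable from the start state.
Initial partition by acceptance: {q1,q6} | {q0,q2,q3,q4,q5,q7,q8,q9,q10}.
Refine {q0,q2,q3,q4,q5,q7,q8,q9,q10} on symbol a: members go to different blocks, giving {q0,q2,q3,q5,q8,q9} and {q4,q7,q10}.
On input a, block {q0,q2,q3,q5,q8,q9} splits into {q0,q2,q3,q5,q8} and {q9}.
No further refinement is possible. Final partition (4 blocks): {q1,q6} | {q0,q2,q3,q5,q8} | {q4,q7,q10} | {q9}.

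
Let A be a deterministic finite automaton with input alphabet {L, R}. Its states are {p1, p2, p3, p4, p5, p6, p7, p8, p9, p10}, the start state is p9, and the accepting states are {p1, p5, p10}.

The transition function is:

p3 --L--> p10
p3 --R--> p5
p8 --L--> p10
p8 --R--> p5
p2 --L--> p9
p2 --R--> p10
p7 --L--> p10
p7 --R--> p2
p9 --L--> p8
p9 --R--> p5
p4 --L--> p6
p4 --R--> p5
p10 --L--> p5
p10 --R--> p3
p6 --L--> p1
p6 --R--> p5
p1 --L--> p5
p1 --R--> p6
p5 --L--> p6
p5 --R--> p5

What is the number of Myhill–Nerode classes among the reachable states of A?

4

States {p2,p4,p7} cannot be reached from the start state, so discard them.
Start with accepting vs non-accepting: {p1,p5,p10} | {p3,p6,p8,p9}.
Refine {p1,p5,p10} on symbol L: members go to different blocks, giving {p1,p10} and {p5}.
On input L, block {p3,p6,p8,p9} splits into {p3,p6,p8} and {p9}.
The partition is now stable with 4 blocks: {p1,p10} | {p3,p6,p8} | {p5} | {p9}.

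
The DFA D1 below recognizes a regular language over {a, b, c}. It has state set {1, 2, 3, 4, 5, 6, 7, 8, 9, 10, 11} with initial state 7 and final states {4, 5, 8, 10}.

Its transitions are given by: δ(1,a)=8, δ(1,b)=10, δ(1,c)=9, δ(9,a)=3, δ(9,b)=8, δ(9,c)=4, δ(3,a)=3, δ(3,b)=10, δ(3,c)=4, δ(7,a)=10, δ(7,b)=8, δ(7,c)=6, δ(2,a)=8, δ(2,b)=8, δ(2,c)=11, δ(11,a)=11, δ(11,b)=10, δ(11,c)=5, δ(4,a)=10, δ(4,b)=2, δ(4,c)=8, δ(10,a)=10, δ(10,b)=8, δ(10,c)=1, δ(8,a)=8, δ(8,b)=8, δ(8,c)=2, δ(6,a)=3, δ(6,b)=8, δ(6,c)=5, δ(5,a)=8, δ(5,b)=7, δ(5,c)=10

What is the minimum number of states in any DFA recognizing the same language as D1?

4

All states are reachable from the start state.
Initial partition by acceptance: {4,5,8,10} | {1,2,3,6,7,9,11}.
Refine {4,5,8,10} on symbol b: members go to different blocks, giving {4,5} and {8,10}.
On input a, block {1,2,3,6,7,9,11} splits into {3,6,9,11} and {1,2,7}.
No further refinement is possible. Final partition (4 blocks): {4,5} | {3,6,9,11} | {8,10} | {1,2,7}.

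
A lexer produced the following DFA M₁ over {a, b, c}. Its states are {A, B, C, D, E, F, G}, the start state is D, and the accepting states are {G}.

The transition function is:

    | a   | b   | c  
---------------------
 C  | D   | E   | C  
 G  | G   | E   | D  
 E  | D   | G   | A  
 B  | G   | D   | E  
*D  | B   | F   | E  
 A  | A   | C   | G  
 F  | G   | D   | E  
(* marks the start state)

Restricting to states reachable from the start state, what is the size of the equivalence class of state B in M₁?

2

Start with accepting vs non-accepting: {G} | {A,B,C,D,E,F}.
On input a, block {A,B,C,D,E,F} splits into {A,C,D,E} and {B,F}.
On input a, block {A,C,D,E} splits into {A,C,E} and {D}.
On input a, block {A,C,E} splits into {C,E} and {A}.
On input b, block {C,E} splits into {C} and {E}.
No further refinement is possible. Final partition (6 blocks): {G} | {C} | {B,F} | {D} | {A} | {E}.
State B belongs to the block {B,F}, which has 2 states.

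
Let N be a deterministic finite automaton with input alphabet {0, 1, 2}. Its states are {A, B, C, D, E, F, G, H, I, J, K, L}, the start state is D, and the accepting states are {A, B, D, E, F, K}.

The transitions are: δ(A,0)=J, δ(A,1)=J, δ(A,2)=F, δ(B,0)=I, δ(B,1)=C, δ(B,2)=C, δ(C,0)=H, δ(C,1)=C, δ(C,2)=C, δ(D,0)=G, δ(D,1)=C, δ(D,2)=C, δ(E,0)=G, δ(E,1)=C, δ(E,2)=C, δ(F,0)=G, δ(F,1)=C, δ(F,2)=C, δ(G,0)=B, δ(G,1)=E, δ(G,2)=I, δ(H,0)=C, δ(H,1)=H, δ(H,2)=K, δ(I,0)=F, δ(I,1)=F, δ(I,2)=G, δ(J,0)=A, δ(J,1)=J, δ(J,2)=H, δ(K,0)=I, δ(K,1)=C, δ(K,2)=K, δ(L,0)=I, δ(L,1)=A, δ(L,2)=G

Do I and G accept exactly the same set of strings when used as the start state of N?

Reachable states from the start: {B,C,D,E,F,G,H,I,K}. Unreachable: {A,J,L} — drop them.
P0 = {B,D,E,F,K} | {C,G,H,I}.
Refine {B,D,E,F,K} on symbol 2: members go to different blocks, giving {B,D,E,F} and {K}.
Split {C,G,H,I} by δ(·,0) → {C,H} and {G,I}.
Split {C,H} by δ(·,2) → {C} and {H}.
The partition is now stable with 5 blocks: {B,D,E,F} | {C} | {K} | {G,I} | {H}.
I and G lie in the same block of the stable partition, so they are equivalent — no string distinguishes them.

Yes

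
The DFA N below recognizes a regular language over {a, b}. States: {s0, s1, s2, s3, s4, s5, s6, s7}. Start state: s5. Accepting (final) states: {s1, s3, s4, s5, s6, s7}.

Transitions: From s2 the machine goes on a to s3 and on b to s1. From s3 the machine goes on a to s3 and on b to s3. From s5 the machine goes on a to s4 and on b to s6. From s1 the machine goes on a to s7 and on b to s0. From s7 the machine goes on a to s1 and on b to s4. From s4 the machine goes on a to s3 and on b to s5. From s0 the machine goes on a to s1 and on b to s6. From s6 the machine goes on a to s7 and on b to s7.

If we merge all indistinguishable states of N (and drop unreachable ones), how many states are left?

Reachable states from the start: {s0,s1,s3,s4,s5,s6,s7}. Unreachable: {s2} — drop them.
Initial partition by acceptance: {s1,s3,s4,s5,s6,s7} | {s0}.
Refine {s1,s3,s4,s5,s6,s7} on symbol b: members go to different blocks, giving {s3,s4,s5,s6,s7} and {s1}.
Refine {s3,s4,s5,s6,s7} on symbol a: members go to different blocks, giving {s3,s4,s5,s6} and {s7}.
Refine {s3,s4,s5,s6} on symbol a: members go to different blocks, giving {s3,s4,s5} and {s6}.
Split {s3,s4,s5} by δ(·,b) → {s3,s4} and {s5}.
On input b, block {s3,s4} splits into {s3} and {s4}.
No further refinement is possible. Final partition (7 blocks): {s3} | {s0} | {s1} | {s7} | {s6} | {s5} | {s4}.

7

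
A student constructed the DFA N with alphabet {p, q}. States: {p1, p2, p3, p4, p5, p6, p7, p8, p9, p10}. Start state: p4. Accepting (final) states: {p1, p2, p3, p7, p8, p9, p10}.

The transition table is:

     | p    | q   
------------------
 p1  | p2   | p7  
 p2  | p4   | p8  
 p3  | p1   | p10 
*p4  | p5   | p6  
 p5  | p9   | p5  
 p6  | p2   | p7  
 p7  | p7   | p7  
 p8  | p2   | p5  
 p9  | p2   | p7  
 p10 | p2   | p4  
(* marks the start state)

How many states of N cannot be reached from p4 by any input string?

Starting at p4 and following transitions, the reachable set is {p2, p4, p5, p6, p7, p8, p9}. That leaves p1, p3, p10 unreachable — 3 in total.

3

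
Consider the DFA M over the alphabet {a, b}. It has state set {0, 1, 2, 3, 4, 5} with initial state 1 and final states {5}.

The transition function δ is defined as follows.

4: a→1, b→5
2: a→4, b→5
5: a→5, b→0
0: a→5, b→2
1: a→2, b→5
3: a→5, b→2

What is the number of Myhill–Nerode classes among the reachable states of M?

3

First remove the unreachable states {3}; 5 states remain.
Initial partition by acceptance: {5} | {0,1,2,4}.
On input a, block {0,1,2,4} splits into {1,2,4} and {0}.
Stable partition: {5} | {1,2,4} | {0} — 3 equivalence classes.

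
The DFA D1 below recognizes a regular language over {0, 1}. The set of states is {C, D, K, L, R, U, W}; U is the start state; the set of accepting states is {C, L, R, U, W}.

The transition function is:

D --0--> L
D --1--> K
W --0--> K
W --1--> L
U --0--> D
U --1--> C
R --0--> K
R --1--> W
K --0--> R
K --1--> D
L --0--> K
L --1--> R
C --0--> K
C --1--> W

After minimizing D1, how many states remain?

Every state is reachable, so we keep all 7.
Initial partition by acceptance: {C,L,R,U,W} | {D,K}.
The partition is now stable with 2 blocks: {C,L,R,U,W} | {D,K}.

2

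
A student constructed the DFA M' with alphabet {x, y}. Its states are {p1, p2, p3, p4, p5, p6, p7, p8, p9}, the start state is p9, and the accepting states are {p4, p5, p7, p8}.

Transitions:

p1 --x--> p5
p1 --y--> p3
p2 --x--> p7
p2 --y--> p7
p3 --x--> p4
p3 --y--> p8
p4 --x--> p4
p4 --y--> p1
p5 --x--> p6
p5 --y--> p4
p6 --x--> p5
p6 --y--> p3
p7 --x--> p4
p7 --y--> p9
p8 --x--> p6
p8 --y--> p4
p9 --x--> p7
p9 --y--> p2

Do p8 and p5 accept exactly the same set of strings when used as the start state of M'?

Yes

All states are reachable from the start state.
Start with accepting vs non-accepting: {p4,p5,p7,p8} | {p1,p2,p3,p6,p9}.
Refine {p4,p5,p7,p8} on symbol x: members go to different blocks, giving {p4,p7} and {p5,p8}.
Refine {p1,p2,p3,p6,p9} on symbol x: members go to different blocks, giving {p2,p3,p9} and {p1,p6}.
Split {p4,p7} by δ(·,y) → {p4} and {p7}.
Split {p2,p3,p9} by δ(·,x) → {p2,p9} and {p3}.
Refine {p2,p9} on symbol y: members go to different blocks, giving {p2} and {p9}.
Stable partition: {p4} | {p2} | {p5,p8} | {p1,p6} | {p7} | {p3} | {p9} — 7 equivalence classes.
p8 and p5 lie in the same block of the stable partition, so they are equivalent — no string distinguishes them.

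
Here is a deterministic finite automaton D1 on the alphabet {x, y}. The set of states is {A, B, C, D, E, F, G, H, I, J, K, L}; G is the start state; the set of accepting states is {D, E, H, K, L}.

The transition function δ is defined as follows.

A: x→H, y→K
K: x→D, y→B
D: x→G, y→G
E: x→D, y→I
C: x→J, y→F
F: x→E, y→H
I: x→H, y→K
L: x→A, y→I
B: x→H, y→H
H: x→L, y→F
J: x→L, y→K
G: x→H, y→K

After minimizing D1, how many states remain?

States {C,J} cannot be reached from the start state, so discard them.
P0 = {D,E,H,K,L} | {A,B,F,G,I}.
Split {D,E,H,K,L} by δ(·,x) → {E,H,K} and {D,L}.
Stable partition: {E,H,K} | {A,B,F,G,I} | {D,L} — 3 equivalence classes.

3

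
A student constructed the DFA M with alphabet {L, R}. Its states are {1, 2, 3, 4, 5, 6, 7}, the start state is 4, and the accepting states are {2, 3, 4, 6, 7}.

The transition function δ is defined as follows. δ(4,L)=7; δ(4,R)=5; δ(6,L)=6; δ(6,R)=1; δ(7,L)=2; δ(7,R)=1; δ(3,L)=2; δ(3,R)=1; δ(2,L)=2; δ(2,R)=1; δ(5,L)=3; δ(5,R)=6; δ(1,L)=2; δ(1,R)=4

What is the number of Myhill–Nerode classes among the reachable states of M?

2

Initial partition by acceptance: {2,3,4,6,7} | {1,5}.
Stable partition: {2,3,4,6,7} | {1,5} — 2 equivalence classes.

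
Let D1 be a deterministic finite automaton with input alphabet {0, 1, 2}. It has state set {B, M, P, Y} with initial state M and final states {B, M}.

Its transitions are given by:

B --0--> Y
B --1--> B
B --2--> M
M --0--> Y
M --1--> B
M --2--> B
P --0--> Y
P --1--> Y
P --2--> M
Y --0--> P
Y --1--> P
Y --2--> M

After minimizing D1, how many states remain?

2

All states are reachable from the start state.
P0 = {B,M} | {P,Y}.
No further refinement is possible. Final partition (2 blocks): {B,M} | {P,Y}.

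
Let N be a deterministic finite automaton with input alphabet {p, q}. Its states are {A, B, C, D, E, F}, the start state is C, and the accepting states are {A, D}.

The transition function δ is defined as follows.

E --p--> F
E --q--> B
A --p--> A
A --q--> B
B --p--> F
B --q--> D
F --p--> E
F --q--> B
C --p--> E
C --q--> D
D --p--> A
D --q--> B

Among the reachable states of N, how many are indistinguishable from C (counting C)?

All states are reachable from the start state.
Initial partition by acceptance: {A,D} | {B,C,E,F}.
On input q, block {B,C,E,F} splits into {B,C} and {E,F}.
The partition is now stable with 3 blocks: {A,D} | {B,C} | {E,F}.
The equivalence class containing C is {B,C}, of size 2.

2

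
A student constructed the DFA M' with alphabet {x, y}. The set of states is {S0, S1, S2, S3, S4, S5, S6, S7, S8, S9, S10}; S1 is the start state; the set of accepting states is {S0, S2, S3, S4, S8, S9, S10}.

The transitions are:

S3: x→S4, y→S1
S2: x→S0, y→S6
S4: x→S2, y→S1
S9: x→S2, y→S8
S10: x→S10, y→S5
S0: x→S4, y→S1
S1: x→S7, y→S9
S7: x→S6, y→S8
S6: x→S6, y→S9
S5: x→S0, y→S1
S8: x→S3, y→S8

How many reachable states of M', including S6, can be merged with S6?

3

States {S5,S10} cannot be reached from the start state, so discard them.
Start with accepting vs non-accepting: {S0,S2,S3,S4,S8,S9} | {S1,S6,S7}.
Refine {S0,S2,S3,S4,S8,S9} on symbol y: members go to different blocks, giving {S0,S2,S3,S4} and {S8,S9}.
The partition is now stable with 3 blocks: {S0,S2,S3,S4} | {S1,S6,S7} | {S8,S9}.
The equivalence class containing S6 is {S1,S6,S7}, of size 3.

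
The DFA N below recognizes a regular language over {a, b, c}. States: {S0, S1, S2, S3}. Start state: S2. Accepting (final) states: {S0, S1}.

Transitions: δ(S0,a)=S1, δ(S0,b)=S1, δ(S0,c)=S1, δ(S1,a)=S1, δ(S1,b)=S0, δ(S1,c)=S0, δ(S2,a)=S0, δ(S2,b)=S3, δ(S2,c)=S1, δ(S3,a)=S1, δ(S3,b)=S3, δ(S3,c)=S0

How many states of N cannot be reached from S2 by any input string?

0

Every one of the 4 states is reachable from S2.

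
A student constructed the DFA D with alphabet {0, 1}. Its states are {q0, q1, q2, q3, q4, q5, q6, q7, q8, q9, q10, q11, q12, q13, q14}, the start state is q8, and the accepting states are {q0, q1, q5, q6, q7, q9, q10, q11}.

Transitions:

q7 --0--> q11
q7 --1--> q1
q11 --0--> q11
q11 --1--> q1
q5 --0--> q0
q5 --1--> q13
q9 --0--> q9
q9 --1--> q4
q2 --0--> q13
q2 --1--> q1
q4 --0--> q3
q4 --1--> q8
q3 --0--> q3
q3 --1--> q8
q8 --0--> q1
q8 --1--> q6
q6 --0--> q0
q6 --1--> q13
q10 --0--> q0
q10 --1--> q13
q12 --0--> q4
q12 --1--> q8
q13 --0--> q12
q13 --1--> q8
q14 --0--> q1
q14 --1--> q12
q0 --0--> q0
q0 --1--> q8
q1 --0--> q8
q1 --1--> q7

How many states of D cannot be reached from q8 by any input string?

5

Starting at q8 and following transitions, the reachable set is {q0, q1, q3, q4, q6, q7, q8, q11, q12, q13}. That leaves q2, q5, q9, q10, q14 unreachable — 5 in total.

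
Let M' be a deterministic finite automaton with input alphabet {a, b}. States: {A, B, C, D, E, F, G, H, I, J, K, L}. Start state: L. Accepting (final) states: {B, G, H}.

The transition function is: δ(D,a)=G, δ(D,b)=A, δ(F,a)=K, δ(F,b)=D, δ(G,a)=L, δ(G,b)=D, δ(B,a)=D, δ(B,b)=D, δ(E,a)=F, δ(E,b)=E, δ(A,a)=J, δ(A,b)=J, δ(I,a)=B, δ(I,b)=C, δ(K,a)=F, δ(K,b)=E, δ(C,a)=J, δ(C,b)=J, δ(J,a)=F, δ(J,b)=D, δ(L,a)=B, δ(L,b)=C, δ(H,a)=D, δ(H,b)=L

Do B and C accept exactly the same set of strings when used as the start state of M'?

No

First remove the unreachable states {H,I}; 10 states remain.
P0 = {B,G} | {A,C,D,E,F,J,K,L}.
Refine {A,C,D,E,F,J,K,L} on symbol a: members go to different blocks, giving {A,C,E,F,J,K} and {D,L}.
On input b, block {A,C,E,F,J,K} splits into {A,C,E,K} and {F,J}.
On input b, block {A,C,E,K} splits into {A,C} and {E,K}.
On input a, block {F,J} splits into {F} and {J}.
No further refinement is possible. Final partition (6 blocks): {B,G} | {A,C} | {D,L} | {F} | {E,K} | {J}.
B and C end up in different blocks, so they are distinguishable. For instance, the string 'ε' is accepted from only B.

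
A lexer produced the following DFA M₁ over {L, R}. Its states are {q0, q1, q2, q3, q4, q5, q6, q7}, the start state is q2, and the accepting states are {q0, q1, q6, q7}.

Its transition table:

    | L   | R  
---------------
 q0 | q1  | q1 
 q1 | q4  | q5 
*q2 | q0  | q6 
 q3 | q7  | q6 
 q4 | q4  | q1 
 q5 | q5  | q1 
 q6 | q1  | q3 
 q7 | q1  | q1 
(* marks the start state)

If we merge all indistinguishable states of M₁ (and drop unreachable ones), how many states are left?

Every state is reachable, so we keep all 8.
Start with accepting vs non-accepting: {q0,q1,q6,q7} | {q2,q3,q4,q5}.
Refine {q0,q1,q6,q7} on symbol L: members go to different blocks, giving {q0,q6,q7} and {q1}.
Split {q0,q6,q7} by δ(·,R) → {q0,q7} and {q6}.
Split {q2,q3,q4,q5} by δ(·,L) → {q2,q3} and {q4,q5}.
No further refinement is possible. Final partition (5 blocks): {q0,q7} | {q2,q3} | {q1} | {q6} | {q4,q5}.

5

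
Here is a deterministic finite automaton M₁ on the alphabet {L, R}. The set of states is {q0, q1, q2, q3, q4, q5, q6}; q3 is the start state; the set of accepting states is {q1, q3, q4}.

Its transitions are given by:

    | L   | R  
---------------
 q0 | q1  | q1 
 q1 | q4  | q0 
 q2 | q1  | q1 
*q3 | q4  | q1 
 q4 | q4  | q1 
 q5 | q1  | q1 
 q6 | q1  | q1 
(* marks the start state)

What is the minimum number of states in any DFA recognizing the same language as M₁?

States {q2,q5,q6} cannot be reached from the start state, so discard them.
P0 = {q1,q3,q4} | {q0}.
Refine {q1,q3,q4} on symbol R: members go to different blocks, giving {q3,q4} and {q1}.
Stable partition: {q3,q4} | {q0} | {q1} — 3 equivalence classes.

3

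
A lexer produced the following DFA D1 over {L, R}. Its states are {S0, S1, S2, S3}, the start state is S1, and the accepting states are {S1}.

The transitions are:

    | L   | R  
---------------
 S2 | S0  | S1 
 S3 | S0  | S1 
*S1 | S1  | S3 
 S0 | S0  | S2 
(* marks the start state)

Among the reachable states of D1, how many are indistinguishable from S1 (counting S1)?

All states are reachable from the start state.
P0 = {S1} | {S0,S2,S3}.
Refine {S0,S2,S3} on symbol R: members go to different blocks, giving {S2,S3} and {S0}.
The partition is now stable with 3 blocks: {S1} | {S2,S3} | {S0}.
The equivalence class containing S1 is {S1}, of size 1.

1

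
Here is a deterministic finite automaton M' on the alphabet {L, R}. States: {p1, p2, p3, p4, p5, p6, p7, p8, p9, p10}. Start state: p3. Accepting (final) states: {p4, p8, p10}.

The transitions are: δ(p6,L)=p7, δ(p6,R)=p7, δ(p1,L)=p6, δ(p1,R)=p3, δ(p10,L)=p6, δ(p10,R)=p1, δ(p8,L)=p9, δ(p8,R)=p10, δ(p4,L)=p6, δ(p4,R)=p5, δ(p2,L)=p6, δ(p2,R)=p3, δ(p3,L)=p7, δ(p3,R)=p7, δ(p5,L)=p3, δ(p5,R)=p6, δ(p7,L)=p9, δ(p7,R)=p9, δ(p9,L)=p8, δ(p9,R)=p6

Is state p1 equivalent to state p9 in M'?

Reachable states from the start: {p1,p3,p6,p7,p8,p9,p10}. Unreachable: {p2,p4,p5} — drop them.
Initial partition by acceptance: {p8,p10} | {p1,p3,p6,p7,p9}.
On input R, block {p8,p10} splits into {p8} and {p10}.
Split {p1,p3,p6,p7,p9} by δ(·,L) → {p1,p3,p6,p7} and {p9}.
Refine {p1,p3,p6,p7} on symbol L: members go to different blocks, giving {p1,p3,p6} and {p7}.
On input L, block {p1,p3,p6} splits into {p3,p6} and {p1}.
The partition is now stable with 6 blocks: {p8} | {p3,p6} | {p10} | {p9} | {p7} | {p1}.
p1 and p9 end up in different blocks, so they are distinguishable. For instance, the string 'L' is accepted from only p9.

No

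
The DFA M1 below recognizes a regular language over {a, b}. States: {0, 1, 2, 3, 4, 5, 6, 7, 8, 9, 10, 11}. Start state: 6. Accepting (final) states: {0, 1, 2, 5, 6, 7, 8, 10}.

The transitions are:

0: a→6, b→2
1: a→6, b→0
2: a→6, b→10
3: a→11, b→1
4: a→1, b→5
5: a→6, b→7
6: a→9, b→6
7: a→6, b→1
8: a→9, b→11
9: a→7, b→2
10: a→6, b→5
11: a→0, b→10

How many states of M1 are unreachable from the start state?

4

No path from 6 leads to 3, 4, 8, 11; the other 8 states are all reachable.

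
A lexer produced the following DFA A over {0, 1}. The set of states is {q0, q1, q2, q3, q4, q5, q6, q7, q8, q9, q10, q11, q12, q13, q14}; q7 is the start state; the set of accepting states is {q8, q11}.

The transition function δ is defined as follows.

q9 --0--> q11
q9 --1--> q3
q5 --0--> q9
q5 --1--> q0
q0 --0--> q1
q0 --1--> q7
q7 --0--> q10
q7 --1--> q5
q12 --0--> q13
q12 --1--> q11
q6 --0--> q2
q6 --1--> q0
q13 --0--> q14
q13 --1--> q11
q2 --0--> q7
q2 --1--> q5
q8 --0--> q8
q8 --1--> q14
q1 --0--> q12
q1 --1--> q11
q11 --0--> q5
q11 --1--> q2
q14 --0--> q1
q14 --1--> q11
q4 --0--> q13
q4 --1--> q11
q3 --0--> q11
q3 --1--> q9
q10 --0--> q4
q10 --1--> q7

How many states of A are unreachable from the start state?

2

BFS from q7 reaches {q0, q1, q2, q3, q4, q5, q7, q9, q10, q11, q12, q13, q14}; the 2 state(s) q6, q8 are never visited.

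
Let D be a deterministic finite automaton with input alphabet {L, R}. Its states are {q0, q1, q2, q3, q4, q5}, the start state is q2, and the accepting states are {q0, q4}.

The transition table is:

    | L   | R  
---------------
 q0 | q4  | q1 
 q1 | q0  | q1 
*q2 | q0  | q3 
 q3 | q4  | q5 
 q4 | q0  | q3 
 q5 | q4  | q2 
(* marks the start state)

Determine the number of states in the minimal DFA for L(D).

All states are reachable from the start state.
Initial partition by acceptance: {q0,q4} | {q1,q2,q3,q5}.
Stable partition: {q0,q4} | {q1,q2,q3,q5} — 2 equivalence classes.

2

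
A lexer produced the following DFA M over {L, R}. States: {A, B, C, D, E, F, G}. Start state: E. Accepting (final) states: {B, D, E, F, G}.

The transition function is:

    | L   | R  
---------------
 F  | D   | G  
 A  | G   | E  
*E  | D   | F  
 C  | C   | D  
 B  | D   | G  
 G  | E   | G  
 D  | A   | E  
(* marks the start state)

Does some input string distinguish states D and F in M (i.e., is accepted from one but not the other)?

Yes

Reachable states from the start: {A,D,E,F,G}. Unreachable: {B,C} — drop them.
Start with accepting vs non-accepting: {D,E,F,G} | {A}.
Refine {D,E,F,G} on symbol L: members go to different blocks, giving {E,F,G} and {D}.
On input L, block {E,F,G} splits into {E,F} and {G}.
Split {E,F} by δ(·,R) → {E} and {F}.
No further refinement is possible. Final partition (5 blocks): {E} | {A} | {D} | {G} | {F}.
D and F end up in different blocks, so they are distinguishable. For instance, the string 'L' is accepted from only F.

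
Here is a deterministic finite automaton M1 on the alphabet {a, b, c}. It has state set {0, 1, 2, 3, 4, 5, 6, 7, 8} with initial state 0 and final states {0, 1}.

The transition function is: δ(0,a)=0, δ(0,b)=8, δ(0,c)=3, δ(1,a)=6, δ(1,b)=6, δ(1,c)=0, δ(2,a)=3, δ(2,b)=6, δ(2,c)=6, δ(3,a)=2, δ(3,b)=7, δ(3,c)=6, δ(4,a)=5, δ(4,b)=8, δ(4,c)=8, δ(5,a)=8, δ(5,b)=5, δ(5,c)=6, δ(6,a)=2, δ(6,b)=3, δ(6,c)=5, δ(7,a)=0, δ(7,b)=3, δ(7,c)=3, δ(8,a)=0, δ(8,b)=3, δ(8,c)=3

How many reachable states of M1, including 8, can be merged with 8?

2

First remove the unreachable states {1,4}; 7 states remain.
Start with accepting vs non-accepting: {0} | {2,3,5,6,7,8}.
Refine {2,3,5,6,7,8} on symbol a: members go to different blocks, giving {2,3,5,6} and {7,8}.
On input a, block {2,3,5,6} splits into {2,3,6} and {5}.
On input b, block {2,3,6} splits into {2,6} and {3}.
Split {2,6} by δ(·,a) → {2} and {6}.
No further refinement is possible. Final partition (6 blocks): {0} | {2} | {7,8} | {5} | {3} | {6}.
The equivalence class containing 8 is {7,8}, of size 2.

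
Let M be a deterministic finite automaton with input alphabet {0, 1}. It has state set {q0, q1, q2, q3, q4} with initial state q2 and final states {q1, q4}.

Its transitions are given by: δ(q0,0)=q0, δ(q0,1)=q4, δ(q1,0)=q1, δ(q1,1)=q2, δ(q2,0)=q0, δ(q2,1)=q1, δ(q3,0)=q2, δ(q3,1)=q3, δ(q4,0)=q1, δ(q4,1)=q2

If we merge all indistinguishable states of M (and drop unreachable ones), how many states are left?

Reachable states from the start: {q0,q1,q2,q4}. Unreachable: {q3} — drop them.
Initial partition by acceptance: {q1,q4} | {q0,q2}.
Stable partition: {q1,q4} | {q0,q2} — 2 equivalence classes.

2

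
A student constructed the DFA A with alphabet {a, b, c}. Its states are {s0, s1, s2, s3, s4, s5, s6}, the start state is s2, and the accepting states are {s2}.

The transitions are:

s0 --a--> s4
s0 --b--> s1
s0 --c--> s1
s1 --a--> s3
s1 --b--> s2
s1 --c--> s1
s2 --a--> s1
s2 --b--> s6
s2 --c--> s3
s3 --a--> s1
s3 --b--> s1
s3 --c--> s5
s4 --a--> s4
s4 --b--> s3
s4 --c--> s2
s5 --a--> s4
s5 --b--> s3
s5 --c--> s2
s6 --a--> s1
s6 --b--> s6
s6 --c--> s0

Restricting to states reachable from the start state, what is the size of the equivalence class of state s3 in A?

P0 = {s2} | {s0,s1,s3,s4,s5,s6}.
On input b, block {s0,s1,s3,s4,s5,s6} splits into {s0,s3,s4,s5,s6} and {s1}.
Split {s0,s3,s4,s5,s6} by δ(·,a) → {s0,s4,s5} and {s3,s6}.
Refine {s0,s4,s5} on symbol b: members go to different blocks, giving {s4,s5} and {s0}.
Split {s3,s6} by δ(·,b) → {s3} and {s6}.
No further refinement is possible. Final partition (6 blocks): {s2} | {s4,s5} | {s1} | {s3} | {s0} | {s6}.
State s3 belongs to the block {s3}, which has 1 states.

1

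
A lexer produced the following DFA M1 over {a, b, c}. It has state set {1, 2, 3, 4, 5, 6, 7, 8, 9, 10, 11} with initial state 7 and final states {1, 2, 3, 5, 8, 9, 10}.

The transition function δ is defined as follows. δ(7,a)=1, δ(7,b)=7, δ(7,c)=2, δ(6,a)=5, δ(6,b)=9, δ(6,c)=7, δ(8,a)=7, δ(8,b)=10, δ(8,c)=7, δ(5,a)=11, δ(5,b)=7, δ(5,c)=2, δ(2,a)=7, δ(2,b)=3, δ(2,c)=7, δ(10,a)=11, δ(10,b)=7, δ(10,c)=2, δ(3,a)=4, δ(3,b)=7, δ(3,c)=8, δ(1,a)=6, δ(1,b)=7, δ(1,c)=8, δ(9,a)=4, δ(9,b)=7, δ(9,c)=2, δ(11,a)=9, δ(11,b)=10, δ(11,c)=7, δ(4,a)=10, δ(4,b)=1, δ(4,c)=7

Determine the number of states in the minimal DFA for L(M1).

P0 = {1,2,3,5,8,9,10} | {4,6,7,11}.
On input b, block {1,2,3,5,8,9,10} splits into {1,3,5,9,10} and {2,8}.
Refine {4,6,7,11} on symbol b: members go to different blocks, giving {4,6,11} and {7}.
The partition is now stable with 4 blocks: {1,3,5,9,10} | {4,6,11} | {2,8} | {7}.

4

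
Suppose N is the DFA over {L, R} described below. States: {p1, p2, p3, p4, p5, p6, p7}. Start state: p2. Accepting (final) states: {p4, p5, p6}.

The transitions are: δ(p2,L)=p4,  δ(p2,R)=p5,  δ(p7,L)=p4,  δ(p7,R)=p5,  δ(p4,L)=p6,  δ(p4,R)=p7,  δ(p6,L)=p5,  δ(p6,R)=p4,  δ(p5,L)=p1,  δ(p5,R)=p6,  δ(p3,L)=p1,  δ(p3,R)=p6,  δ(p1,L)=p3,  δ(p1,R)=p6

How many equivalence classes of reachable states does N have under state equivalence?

5

All states are reachable from the start state.
Initial partition by acceptance: {p4,p5,p6} | {p1,p2,p3,p7}.
Refine {p4,p5,p6} on symbol L: members go to different blocks, giving {p4,p6} and {p5}.
On input L, block {p4,p6} splits into {p4} and {p6}.
On input L, block {p1,p2,p3,p7} splits into {p1,p3} and {p2,p7}.
The partition is now stable with 5 blocks: {p4} | {p1,p3} | {p5} | {p6} | {p2,p7}.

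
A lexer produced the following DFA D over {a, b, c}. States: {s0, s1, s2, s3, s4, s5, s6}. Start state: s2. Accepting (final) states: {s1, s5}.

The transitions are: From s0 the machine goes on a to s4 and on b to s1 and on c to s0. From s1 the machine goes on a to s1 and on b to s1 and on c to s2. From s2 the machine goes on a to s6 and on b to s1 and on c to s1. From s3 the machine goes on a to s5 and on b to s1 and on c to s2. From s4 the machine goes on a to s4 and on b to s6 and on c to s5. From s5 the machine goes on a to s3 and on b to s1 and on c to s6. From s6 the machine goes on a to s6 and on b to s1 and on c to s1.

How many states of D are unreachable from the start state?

Starting at s2 and following transitions, the reachable set is {s1, s2, s6}. That leaves s0, s3, s4, s5 unreachable — 4 in total.

4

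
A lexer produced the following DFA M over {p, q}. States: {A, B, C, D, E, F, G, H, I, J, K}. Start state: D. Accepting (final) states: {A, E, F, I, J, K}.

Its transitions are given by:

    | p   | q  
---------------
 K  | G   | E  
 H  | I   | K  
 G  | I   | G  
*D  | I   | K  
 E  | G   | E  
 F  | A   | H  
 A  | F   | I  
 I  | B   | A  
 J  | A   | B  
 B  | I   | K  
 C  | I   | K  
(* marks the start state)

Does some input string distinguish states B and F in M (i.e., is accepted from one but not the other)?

Reachable states from the start: {A,B,D,E,F,G,H,I,K}. Unreachable: {C,J} — drop them.
P0 = {A,E,F,I,K} | {B,D,G,H}.
On input p, block {A,E,F,I,K} splits into {E,I,K} and {A,F}.
Split {E,I,K} by δ(·,q) → {E,K} and {I}.
Refine {B,D,G,H} on symbol q: members go to different blocks, giving {B,D,H} and {G}.
On input q, block {A,F} splits into {A} and {F}.
No further refinement is possible. Final partition (6 blocks): {E,K} | {B,D,H} | {A} | {I} | {G} | {F}.
B and F end up in different blocks, so they are distinguishable. For instance, the string 'ε' is accepted from only F.

Yes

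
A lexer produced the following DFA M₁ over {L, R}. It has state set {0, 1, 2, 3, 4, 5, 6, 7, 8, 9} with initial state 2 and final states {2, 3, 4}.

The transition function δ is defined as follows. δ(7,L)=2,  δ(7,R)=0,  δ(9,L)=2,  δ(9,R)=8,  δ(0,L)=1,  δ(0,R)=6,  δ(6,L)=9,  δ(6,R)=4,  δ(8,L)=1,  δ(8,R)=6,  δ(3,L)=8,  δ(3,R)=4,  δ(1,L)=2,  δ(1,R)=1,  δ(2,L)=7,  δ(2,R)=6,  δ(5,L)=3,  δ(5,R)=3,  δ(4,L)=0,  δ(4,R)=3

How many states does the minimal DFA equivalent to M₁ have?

First remove the unreachable states {5}; 9 states remain.
P0 = {2,3,4} | {0,1,6,7,8,9}.
On input R, block {2,3,4} splits into {3,4} and {2}.
On input L, block {0,1,6,7,8,9} splits into {0,6,8} and {1,7,9}.
On input R, block {0,6,8} splits into {0,8} and {6}.
Refine {1,7,9} on symbol R: members go to different blocks, giving {7,9} and {1}.
No further refinement is possible. Final partition (6 blocks): {3,4} | {0,8} | {2} | {7,9} | {6} | {1}.

6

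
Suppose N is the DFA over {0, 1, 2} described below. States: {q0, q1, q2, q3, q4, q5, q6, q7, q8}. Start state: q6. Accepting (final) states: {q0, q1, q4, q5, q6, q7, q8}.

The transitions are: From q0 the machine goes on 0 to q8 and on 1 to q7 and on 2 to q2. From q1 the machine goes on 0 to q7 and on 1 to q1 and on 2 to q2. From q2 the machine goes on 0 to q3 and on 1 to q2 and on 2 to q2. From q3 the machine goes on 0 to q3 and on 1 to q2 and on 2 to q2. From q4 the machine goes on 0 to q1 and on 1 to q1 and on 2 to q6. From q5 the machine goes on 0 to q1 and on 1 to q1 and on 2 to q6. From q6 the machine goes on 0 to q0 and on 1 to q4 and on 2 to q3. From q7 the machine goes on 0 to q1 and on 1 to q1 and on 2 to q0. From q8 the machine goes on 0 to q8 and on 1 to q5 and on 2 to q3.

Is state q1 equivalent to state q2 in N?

All states are reachable from the start state.
P0 = {q0,q1,q4,q5,q6,q7,q8} | {q2,q3}.
Refine {q0,q1,q4,q5,q6,q7,q8} on symbol 2: members go to different blocks, giving {q0,q1,q6,q8} and {q4,q5,q7}.
On input 0, block {q0,q1,q6,q8} splits into {q0,q6,q8} and {q1}.
The partition is now stable with 4 blocks: {q0,q6,q8} | {q2,q3} | {q4,q5,q7} | {q1}.
q1 and q2 end up in different blocks, so they are distinguishable. For instance, the string 'ε' is accepted from only q1.

No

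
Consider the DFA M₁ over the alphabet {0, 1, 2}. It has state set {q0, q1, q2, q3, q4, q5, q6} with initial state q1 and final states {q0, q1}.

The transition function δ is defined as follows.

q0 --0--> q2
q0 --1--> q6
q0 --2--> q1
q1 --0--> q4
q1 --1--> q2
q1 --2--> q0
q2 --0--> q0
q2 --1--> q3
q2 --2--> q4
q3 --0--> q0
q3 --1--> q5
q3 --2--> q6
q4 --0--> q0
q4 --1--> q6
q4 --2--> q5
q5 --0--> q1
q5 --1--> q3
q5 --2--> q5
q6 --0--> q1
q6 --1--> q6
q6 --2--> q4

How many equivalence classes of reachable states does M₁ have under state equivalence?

2

P0 = {q0,q1} | {q2,q3,q4,q5,q6}.
The partition is now stable with 2 blocks: {q0,q1} | {q2,q3,q4,q5,q6}.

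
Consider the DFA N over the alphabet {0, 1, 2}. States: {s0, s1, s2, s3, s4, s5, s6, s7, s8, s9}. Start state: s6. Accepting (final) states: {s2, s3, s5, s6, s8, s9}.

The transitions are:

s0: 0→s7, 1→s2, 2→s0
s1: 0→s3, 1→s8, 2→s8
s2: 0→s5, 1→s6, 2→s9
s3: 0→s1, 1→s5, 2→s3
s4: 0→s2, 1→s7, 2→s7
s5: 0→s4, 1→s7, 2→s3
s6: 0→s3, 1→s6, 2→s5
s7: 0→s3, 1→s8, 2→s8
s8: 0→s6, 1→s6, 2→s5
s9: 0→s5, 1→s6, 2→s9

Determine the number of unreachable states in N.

No path from s6 leads to s0; the other 9 states are all reachable.

1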